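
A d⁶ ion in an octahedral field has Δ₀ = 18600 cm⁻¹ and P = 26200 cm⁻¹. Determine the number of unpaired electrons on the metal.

With Δ₀ < P the complex is high-spin.
That gives t₂g⁴ eg².
Unpaired electrons: 4.

4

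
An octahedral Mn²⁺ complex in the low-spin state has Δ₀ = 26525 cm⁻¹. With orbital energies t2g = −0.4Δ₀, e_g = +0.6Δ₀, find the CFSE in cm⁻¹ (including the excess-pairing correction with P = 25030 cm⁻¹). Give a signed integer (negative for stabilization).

Mn sits in group 7; removing 2 electrons leaves Mn²⁺ with 7 − 2 = 5 d electrons.
Configuration: t2g^5 e_g^0.
Orbital CFSE = 5(-0.4) + 0(0.6) = -2.0Δ₀ = -2.0 × 26525 = -53050 cm⁻¹.
Pairing penalty: 2 pairs vs 0 in the high-spin reference → 2 extra × P = 50060 cm⁻¹.
Overall CFSE = -53050 + 50060 = -2990 cm⁻¹.

-2990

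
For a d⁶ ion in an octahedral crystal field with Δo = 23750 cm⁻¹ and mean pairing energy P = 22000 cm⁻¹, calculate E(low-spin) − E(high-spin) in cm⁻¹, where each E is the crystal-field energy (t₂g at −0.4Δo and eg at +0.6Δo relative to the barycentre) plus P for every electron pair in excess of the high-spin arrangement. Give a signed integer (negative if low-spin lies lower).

-3500

In the high-spin limit (t₂g⁴ eg²) the orbital term is -0.4Δo = -9500 cm⁻¹, with no excess pairing.
Low-spin: t₂g⁶ eg⁰, orbital CFSE = -2.4Δo = -57000 cm⁻¹; plus 2 excess pairs × P = +44000 cm⁻¹; total -13000 cm⁻¹.
Thus E(LS) − E(HS) = -3500 cm⁻¹.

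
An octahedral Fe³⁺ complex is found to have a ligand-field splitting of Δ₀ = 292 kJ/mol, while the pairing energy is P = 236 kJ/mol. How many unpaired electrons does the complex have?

1

Fe is in group 8, so Fe³⁺ is d⁵ (8 − 3 = 5).
With Δ₀ > P the complex is low-spin.
Filling d⁵ accordingly: t₂g⁵ eg⁰.
Unpaired electrons: 1.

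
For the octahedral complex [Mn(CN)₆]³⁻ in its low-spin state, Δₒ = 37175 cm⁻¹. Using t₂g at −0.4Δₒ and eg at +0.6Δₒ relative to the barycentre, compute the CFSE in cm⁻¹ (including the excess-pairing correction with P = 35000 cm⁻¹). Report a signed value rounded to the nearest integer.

-24480

Each CN⁻ contributes -1; 6 × (-1) = -6. With overall charge -3, Mn is in the +3 oxidation state.
Mn sits in group 7; removing 3 electrons leaves Mn³⁺ with 7 − 3 = 4 d electrons.
The d⁴ electrons fill as t₂g⁴ eg⁰.
CFSE(orbital) = 4×(-0.4Δₒ) + 0×(0.6Δₒ) = -1.6Δₒ; with Δₒ = 37175 cm⁻¹ that is -59480 cm⁻¹.
High-spin d⁴ would be t₂g³ eg¹ with 0 pairs; low-spin has 1, so 1 excess pair costs +1P = +35000 cm⁻¹.
Combining: -59480 + 35000 = -24480 cm⁻¹.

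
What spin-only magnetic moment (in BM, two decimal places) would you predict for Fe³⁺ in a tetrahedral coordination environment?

5.92 BM

Fe is in group 8, so Fe³⁺ is d⁵ (8 − 3 = 5).
With tetrahedral geometry the complex is necessarily high-spin.
Configuration: e² t₂³ → 5 unpaired electrons.
μ(spin-only) = √[5(5+2)] = √35 ≈ 5.92 BM.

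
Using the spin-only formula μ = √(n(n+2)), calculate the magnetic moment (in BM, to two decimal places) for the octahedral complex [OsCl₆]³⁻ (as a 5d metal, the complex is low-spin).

1.73 BM

Each Cl⁻ contributes -1; 6 × (-1) = -6. With overall charge -3, Os is in the +3 oxidation state.
Group 8 minus oxidation state +3 gives a d⁵ configuration for Os³⁺.
Configuration: t₂g⁵ eg⁰ → 1 unpaired electron.
μ(spin-only) = √[1(1+2)] = √3 ≈ 1.73 BM.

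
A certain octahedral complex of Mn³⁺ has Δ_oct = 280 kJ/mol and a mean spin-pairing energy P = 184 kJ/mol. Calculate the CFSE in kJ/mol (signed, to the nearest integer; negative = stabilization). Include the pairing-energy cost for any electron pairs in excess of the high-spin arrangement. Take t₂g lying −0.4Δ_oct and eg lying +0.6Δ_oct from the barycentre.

-264

Group 7 minus oxidation state +3 gives a d⁴ configuration for Mn³⁺.
Δ_oct > P, so pairing is preferred: the ground state is low-spin.
Filling d⁴ accordingly: t₂g⁴ eg⁰.
Orbital CFSE = -1.6Δ_oct = -1.6 × 280 = -448 kJ/mol.
Excess pairs vs high-spin: 1 − 0 = 1; pairing cost = +184 kJ/mol.
Net CFSE = -448 + 184 = -264 kJ/mol.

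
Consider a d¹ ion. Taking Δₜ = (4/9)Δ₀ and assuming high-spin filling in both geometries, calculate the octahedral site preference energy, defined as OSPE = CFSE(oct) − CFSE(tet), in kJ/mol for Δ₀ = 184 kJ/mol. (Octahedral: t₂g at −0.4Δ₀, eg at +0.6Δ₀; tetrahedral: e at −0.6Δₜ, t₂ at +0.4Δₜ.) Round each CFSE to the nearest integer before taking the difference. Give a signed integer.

-25

Octahedral (high-spin): t₂g¹ eg⁰, CFSE = 1(−0.4) + 0(+0.6) = -0.4Δ₀ = -0.4 × 184 = -74 kJ/mol.
Tetrahedral: e¹ t₂⁰, CFSE = 1(−0.6) + 0(+0.4) = -0.6Δₜ = -0.6 × (4/9) × 184 = -49 kJ/mol.
Subtracting, OSPE = -74 − (-49) = -25 kJ/mol.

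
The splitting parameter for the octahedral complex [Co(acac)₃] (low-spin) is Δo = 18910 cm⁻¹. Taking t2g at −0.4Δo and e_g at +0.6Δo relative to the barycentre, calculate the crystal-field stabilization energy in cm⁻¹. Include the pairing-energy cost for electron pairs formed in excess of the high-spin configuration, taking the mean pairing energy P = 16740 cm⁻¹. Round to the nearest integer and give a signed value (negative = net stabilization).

-11904

Each acac⁻ contributes -1; 3 × (-1) = -3. With overall charge +0, Co is in the +3 oxidation state.
Co³⁺: group 9, so d-count = 9 − 3 = 6.
The d⁶ electrons fill as t2g^6 e_g^0.
The orbital stabilization is -2.4Δo = -2.4 × 18910 = -45384 cm⁻¹.
Relative to high-spin t2g^4 e_g^2 (1 paired), the low-spin configuration has 2 additional pairs, contributing +2 × 16740 = +33480 cm⁻¹.
Combining: -45384 + 33480 = -11904 cm⁻¹.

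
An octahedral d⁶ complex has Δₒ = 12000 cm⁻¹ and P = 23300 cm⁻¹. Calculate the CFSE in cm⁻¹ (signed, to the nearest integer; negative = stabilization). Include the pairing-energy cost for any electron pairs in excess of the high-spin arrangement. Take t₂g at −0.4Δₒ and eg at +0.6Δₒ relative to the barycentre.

Since Δₒ = 12000 cm⁻¹ < P = 23300 cm⁻¹, the complex adopts the high-spin configuration.
Filling d⁶ accordingly: t₂g⁴ eg².
Orbital CFSE = -0.4Δₒ = -0.4 × 12000 = -4800 cm⁻¹.
High-spin has no excess pairs, so no pairing correction applies.

-4800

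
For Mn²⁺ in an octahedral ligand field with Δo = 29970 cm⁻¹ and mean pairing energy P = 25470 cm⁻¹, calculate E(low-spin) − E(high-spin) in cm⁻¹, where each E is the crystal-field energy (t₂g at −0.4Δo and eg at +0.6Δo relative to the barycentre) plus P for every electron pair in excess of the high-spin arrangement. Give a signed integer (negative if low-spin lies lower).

Mn is in group 7, so Mn²⁺ is d⁵ (7 − 2 = 5).
High-spin: t₂g³ eg², CFSE = 0.0Δo = 0 cm⁻¹.
Low-spin t₂g⁵ eg⁰ gives -2.0Δo = -59940 cm⁻¹, but forming 2 extra pairs costs 2P = 50940 cm⁻¹, so E(LS) = -59940 + 50940 = -9000 cm⁻¹.
E(LS) − E(HS) = -9000 − (0) = -9000 cm⁻¹.

-9000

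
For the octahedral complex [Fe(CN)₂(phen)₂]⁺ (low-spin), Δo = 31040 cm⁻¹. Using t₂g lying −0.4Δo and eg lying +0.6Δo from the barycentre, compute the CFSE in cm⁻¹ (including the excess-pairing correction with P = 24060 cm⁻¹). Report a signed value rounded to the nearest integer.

-13960

Ligand charges: 2×(-1) from CN⁻ and 2×(+0) from phen sum to -2; with overall charge +1, Fe is +3.
Fe is in group 8, so Fe³⁺ is d⁵ (8 − 3 = 5).
The d⁵ electrons fill as t₂g⁵ eg⁰.
CFSE(orbital) = 5×(-0.4Δo) + 0×(0.6Δo) = -2.0Δo; with Δo = 31040 cm⁻¹ that is -62080 cm⁻¹.
High-spin d⁵ would be t₂g³ eg² with 0 pairs; low-spin has 2, so 2 excess pairs cost +2P = +48120 cm⁻¹.
Overall CFSE = -62080 + 48120 = -13960 cm⁻¹.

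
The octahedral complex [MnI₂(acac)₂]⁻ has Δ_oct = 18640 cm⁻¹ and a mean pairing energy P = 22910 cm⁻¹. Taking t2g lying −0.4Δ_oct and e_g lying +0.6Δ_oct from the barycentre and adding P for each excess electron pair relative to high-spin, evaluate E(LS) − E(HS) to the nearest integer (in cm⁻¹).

4270

Ligand charges: 2×(-1) from I⁻ and 2×(-1) from acac⁻ sum to -4; with overall charge -1, Mn is +3.
Mn³⁺: group 7, so d-count = 7 − 3 = 4.
High-spin: t2g^3 e_g^1, CFSE = -0.6Δ_oct = -11184 cm⁻¹.
Low-spin t2g^4 e_g^0 gives -1.6Δ_oct = -29824 cm⁻¹, but forming 1 extra pair costs 1P = 22910 cm⁻¹, so E(LS) = -29824 + 22910 = -6914 cm⁻¹.
Thus E(LS) − E(HS) = 4270 cm⁻¹.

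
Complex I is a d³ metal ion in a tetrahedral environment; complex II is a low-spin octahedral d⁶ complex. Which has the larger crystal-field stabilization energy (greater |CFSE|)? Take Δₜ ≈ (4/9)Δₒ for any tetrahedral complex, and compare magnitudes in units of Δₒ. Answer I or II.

I: Tetrahedral splitting is small, so the complex is high-spin; e² t₂¹, CFSE = -0.8Δₜ ≈ -0.36Δₒ.
II: t2g^6 e_g^0, CFSE = -2.4Δₒ.
So II has the larger |CFSE|.

II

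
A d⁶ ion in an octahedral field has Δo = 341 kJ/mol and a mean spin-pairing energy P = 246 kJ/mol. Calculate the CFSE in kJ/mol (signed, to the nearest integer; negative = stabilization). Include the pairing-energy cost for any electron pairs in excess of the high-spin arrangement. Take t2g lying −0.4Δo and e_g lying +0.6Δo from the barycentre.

Since Δo = 341 kJ/mol > P = 246 kJ/mol, the complex adopts the low-spin configuration.
Filling d⁶ accordingly: t2g^6 e_g^0.
Orbital CFSE = -2.4Δo = -2.4 × 341 = -818 kJ/mol.
Excess pairs vs high-spin: 3 − 1 = 2; pairing cost = +492 kJ/mol.
Net CFSE = -818 + 492 = -326 kJ/mol.

-326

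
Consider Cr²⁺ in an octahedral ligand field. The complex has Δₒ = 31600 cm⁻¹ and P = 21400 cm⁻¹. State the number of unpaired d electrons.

2

Cr sits in group 6; removing 2 electrons leaves Cr²⁺ with 6 − 2 = 4 d electrons.
Since Δₒ = 31600 cm⁻¹ > P = 21400 cm⁻¹, the complex adopts the low-spin configuration.
Configuration: t2g^4 e_g^0.
Unpaired electrons: 2.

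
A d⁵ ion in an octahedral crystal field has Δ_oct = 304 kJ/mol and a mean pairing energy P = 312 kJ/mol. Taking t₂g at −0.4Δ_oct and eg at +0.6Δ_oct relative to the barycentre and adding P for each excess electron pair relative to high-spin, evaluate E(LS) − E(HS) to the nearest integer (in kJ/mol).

16

High-spin: t₂g³ eg², CFSE = 0.0Δ_oct = 0 kJ/mol.
Low-spin: t₂g⁵ eg⁰, orbital CFSE = -2.0Δ_oct = -608 kJ/mol; plus 2 excess pairs × P = +624 kJ/mol; total 16 kJ/mol.
E(LS) − E(HS) = 16 − (0) = 16 kJ/mol.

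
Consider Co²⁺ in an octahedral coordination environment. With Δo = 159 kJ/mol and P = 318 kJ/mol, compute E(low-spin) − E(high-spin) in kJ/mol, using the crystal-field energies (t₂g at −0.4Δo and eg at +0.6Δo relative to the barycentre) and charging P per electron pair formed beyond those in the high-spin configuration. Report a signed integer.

Co²⁺: group 9, so d-count = 9 − 2 = 7.
High-spin: t₂g⁵ eg², CFSE = -0.8Δo = -127 kJ/mol.
Low-spin t₂g⁶ eg¹ gives -1.8Δo = -286 kJ/mol, but forming 1 extra pair costs 1P = 318 kJ/mol, so E(LS) = -286 + 318 = 32 kJ/mol.
E(LS) − E(HS) = 32 − (-127) = 159 kJ/mol.

159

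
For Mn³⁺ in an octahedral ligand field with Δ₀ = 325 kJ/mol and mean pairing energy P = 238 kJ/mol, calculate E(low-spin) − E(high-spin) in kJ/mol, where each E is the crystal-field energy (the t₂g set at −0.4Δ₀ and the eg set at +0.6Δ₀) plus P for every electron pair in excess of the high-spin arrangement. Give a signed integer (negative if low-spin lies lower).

-87

Mn sits in group 7; removing 3 electrons leaves Mn³⁺ with 7 − 3 = 4 d electrons.
High-spin d⁴ fills as t₂g³ eg¹ with CFSE 3(−0.4) + 1(+0.6) = -0.6Δ₀ = -195 kJ/mol.
Low-spin: t₂g⁴ eg⁰, orbital CFSE = -1.6Δ₀ = -520 kJ/mol; plus 1 excess pair × P = +238 kJ/mol; total -282 kJ/mol.
E(LS) − E(HS) = -282 − (-195) = -87 kJ/mol.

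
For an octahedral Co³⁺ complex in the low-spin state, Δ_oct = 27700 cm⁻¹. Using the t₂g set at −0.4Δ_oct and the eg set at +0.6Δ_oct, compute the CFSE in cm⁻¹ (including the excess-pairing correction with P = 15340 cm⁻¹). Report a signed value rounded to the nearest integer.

Group 9 minus oxidation state +3 gives a d⁶ configuration for Co³⁺.
Electron filling gives t₂g⁶ eg⁰.
The orbital stabilization is -2.4Δ_oct = -2.4 × 27700 = -66480 cm⁻¹.
Relative to high-spin t₂g⁴ eg² (1 paired), the low-spin configuration has 2 additional pairs, contributing +2 × 15340 = +30680 cm⁻¹.
Combining: -66480 + 30680 = -35800 cm⁻¹.

-35800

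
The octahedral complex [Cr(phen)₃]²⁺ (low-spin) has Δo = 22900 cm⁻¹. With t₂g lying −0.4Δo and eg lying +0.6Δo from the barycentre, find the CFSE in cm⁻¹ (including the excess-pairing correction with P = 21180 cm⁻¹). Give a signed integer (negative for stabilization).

-15460

phen is neutral, so the +2 overall charge sits on Cr: oxidation state +2.
Cr is in group 6, so Cr²⁺ is d⁴ (6 − 2 = 4).
Configuration: t₂g⁴ eg⁰.
The orbital stabilization is -1.6Δo = -1.6 × 22900 = -36640 cm⁻¹.
Relative to high-spin t₂g³ eg¹ (0 paired), the low-spin configuration has 1 additional pair, contributing +1 × 21180 = +21180 cm⁻¹.
Overall CFSE = -36640 + 21180 = -15460 cm⁻¹.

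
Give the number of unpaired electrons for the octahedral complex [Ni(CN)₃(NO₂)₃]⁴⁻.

Ligand charges: 3×(-1) from CN⁻ and 3×(-1) from NO₂⁻ sum to -6; with overall charge -4, Ni is +2.
Ni²⁺: group 10, so d-count = 10 − 2 = 8.
Configuration: t₂g⁶ eg², giving 2 unpaired electrons.

2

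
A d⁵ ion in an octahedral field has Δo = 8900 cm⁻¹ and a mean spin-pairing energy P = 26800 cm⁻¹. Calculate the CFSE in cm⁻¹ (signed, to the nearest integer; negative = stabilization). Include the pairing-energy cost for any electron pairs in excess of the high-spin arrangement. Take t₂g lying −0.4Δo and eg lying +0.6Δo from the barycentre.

With Δo < P the complex is high-spin.
That gives t₂g³ eg².
Orbital CFSE = 0.0Δo = 0.0 × 8900 = 0 cm⁻¹.
High-spin has no excess pairs, so no pairing correction applies.

0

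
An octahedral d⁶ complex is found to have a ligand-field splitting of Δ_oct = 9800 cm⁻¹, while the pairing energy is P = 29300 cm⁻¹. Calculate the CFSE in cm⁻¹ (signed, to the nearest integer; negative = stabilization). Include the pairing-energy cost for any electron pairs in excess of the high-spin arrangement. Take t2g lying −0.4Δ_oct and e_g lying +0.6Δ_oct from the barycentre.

Since Δ_oct = 9800 cm⁻¹ < P = 29300 cm⁻¹, the complex adopts the high-spin configuration.
Configuration: t2g^4 e_g^2.
Orbital CFSE = -0.4Δ_oct = -0.4 × 9800 = -3920 cm⁻¹.
High-spin has no excess pairs, so no pairing correction applies.

-3920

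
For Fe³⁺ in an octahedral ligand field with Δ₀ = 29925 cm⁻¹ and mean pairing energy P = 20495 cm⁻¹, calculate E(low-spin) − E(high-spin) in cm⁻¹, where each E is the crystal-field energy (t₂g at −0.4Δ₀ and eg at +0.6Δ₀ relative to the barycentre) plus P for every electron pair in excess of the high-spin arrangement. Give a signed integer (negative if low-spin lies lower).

-18860

Group 8 minus oxidation state +3 gives a d⁵ configuration for Fe³⁺.
High-spin: t₂g³ eg², CFSE = 0.0Δ₀ = 0 cm⁻¹.
For low-spin the configuration is t₂g⁵ eg⁰: orbital energy -2.0 × 29925 = -59850 cm⁻¹, and 2 additional pairs relative to high-spin add 40990 cm⁻¹, giving -18860 cm⁻¹.
The difference is -18860 − (0) = -18860 cm⁻¹, so low-spin lies lower.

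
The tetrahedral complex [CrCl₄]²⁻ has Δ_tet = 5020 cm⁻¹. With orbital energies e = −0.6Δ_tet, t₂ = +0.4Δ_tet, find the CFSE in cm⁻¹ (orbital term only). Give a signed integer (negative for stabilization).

Each Cl⁻ contributes -1; 4 × (-1) = -4. With overall charge -2, Cr is in the +2 oxidation state.
Cr²⁺: group 6, so d-count = 6 − 2 = 4.
Tetrahedral splitting is small, so the complex is high-spin.
The d⁴ electrons fill as e² t₂².
Orbital CFSE = 2(-0.6) + 2(0.4) = -0.4Δ_tet = -0.4 × 5020 = -2008 cm⁻¹.

-2008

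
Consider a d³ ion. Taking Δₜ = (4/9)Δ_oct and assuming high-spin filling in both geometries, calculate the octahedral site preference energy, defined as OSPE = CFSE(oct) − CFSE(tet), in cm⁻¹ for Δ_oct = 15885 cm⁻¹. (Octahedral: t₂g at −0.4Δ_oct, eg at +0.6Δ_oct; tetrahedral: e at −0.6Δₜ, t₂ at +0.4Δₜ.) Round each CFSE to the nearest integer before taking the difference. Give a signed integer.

Octahedral high-spin t₂g³ eg⁰: CFSE = -1.2 × 15885 = -19062 cm⁻¹.
In a tetrahedral site the filling is e² t₂¹: CFSE(tet) = -0.8Δₜ = -0.8 × (4/9)(15885) = -5648 cm⁻¹.
OSPE = -19062 − (-5648) = -13414 cm⁻¹.

-13414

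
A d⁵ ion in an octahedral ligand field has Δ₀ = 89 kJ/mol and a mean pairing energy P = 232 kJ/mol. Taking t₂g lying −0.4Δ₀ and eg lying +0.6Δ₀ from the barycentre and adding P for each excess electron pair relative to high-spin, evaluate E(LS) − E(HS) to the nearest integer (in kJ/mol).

High-spin: t₂g³ eg², CFSE = 0.0Δ₀ = 0 kJ/mol.
For low-spin the configuration is t₂g⁵ eg⁰: orbital energy -2.0 × 89 = -178 kJ/mol, and 2 additional pairs relative to high-spin add 464 kJ/mol, giving 286 kJ/mol.
The difference is 286 − (0) = 286 kJ/mol, so high-spin lies lower.

286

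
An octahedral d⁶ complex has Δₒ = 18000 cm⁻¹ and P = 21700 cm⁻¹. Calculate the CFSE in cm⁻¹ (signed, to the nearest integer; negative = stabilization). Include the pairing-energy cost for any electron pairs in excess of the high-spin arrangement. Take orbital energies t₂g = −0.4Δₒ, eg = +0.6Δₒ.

Here Δₒ < P (18000 < 21700), so the high-spin state is favoured.
Filling d⁶ accordingly: t₂g⁴ eg².
Orbital CFSE = -0.4Δₒ = -0.4 × 18000 = -7200 cm⁻¹.
High-spin has no excess pairs, so no pairing correction applies.

-7200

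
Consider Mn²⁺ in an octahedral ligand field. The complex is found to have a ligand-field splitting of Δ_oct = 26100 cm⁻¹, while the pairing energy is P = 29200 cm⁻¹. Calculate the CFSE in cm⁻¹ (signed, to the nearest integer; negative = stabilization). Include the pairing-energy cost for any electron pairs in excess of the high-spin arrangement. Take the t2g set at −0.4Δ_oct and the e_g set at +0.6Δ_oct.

0

Mn is in group 7, so Mn²⁺ is d⁵ (7 − 2 = 5).
With Δ_oct < P the complex is high-spin.
That gives t2g^3 e_g^2.
Orbital CFSE = 0.0Δ_oct = 0.0 × 26100 = 0 cm⁻¹.
High-spin has no excess pairs, so no pairing correction applies.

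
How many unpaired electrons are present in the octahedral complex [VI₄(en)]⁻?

2

Ligand charges: 4×(-1) from I⁻ and 1×(+0) from en sum to -4; with overall charge -1, V is +3.
V sits in group 5; removing 3 electrons leaves V³⁺ with 5 − 3 = 2 d electrons.
Configuration: t₂g² eg⁰, giving 2 unpaired electrons.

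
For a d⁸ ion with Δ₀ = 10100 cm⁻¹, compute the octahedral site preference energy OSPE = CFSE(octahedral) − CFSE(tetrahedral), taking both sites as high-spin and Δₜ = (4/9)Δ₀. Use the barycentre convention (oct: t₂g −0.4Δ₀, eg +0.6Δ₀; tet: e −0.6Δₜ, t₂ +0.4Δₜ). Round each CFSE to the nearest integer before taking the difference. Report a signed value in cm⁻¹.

Octahedral high-spin t2g^6 e_g^2: CFSE = -1.2 × 10100 = -12120 cm⁻¹.
Tetrahedral e^4 t2^4 gives -0.8Δₜ = -0.8 × (4/9) × 10100 = -3591 cm⁻¹.
Subtracting, OSPE = -12120 − (-3591) = -8529 cm⁻¹.

-8529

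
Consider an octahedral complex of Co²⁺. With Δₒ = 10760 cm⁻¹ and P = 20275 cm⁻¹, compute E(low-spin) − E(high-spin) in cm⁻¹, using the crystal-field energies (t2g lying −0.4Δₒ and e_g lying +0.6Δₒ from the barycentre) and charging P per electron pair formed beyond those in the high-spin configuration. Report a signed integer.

9515

Co is in group 9, so Co²⁺ is d⁷ (9 − 2 = 7).
In the high-spin limit (t2g^5 e_g^2) the orbital term is -0.8Δₒ = -8608 cm⁻¹, with no excess pairing.
Low-spin t2g^6 e_g^1 gives -1.8Δₒ = -19368 cm⁻¹, but forming 1 extra pair costs 1P = 20275 cm⁻¹, so E(LS) = -19368 + 20275 = 907 cm⁻¹.
E(LS) − E(HS) = 907 − (-8608) = 9515 cm⁻¹.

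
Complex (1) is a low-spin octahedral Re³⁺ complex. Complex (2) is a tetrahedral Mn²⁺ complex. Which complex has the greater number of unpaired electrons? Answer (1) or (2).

(2)

(1): Group 7 minus oxidation state +3 gives a d⁴ configuration for Re³⁺; t₂g⁴ eg⁰ → 2 unpaired.
(2): Mn is in group 7, so Mn²⁺ is d⁵ (7 − 2 = 5); Tetrahedral fields are weak (Δₜ ≈ 4/9 Δₒ), so electrons fill high-spin; e² t₂³ → 5 unpaired.
So (2) has more unpaired electrons.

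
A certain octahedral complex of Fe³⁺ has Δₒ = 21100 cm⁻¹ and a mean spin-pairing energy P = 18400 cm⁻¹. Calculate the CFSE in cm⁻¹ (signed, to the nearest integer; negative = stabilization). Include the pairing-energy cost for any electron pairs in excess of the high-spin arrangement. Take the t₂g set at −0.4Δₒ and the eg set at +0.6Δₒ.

Fe³⁺: group 8, so d-count = 8 − 3 = 5.
Since Δₒ = 21100 cm⁻¹ > P = 18400 cm⁻¹, the complex adopts the low-spin configuration.
Filling d⁵ accordingly: t₂g⁵ eg⁰.
Orbital CFSE = -2.0Δₒ = -2.0 × 21100 = -42200 cm⁻¹.
Excess pairs vs high-spin: 2 − 0 = 2; pairing cost = +36800 cm⁻¹.
Net CFSE = -42200 + 36800 = -5400 cm⁻¹.

-5400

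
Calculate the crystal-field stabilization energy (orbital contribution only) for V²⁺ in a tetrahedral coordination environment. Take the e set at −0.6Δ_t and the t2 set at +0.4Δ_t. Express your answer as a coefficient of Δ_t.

-0.8 Δ_t

V is in group 5, so V²⁺ is d³ (5 − 2 = 3).
Tetrahedral splitting is small, so the complex is high-spin.
Configuration: e^2 t2^1.
CFSE = 2(-0.6Δ_t) + 1(0.4Δ_t) = -1.2Δ_t + 0.4Δ_t = -0.8Δ_t.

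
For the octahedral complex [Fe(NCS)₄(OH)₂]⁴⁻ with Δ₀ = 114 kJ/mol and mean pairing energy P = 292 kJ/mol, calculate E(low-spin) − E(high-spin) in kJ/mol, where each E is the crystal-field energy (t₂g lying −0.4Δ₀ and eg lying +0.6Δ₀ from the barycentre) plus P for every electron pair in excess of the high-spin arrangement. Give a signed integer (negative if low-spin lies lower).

356

Ligand charges: 4×(-1) from NCS⁻ and 2×(-1) from OH⁻ sum to -6; with overall charge -4, Fe is +2.
Fe²⁺: group 8, so d-count = 8 − 2 = 6.
High-spin d⁶ fills as t₂g⁴ eg² with CFSE 4(−0.4) + 2(+0.6) = -0.4Δ₀ = -46 kJ/mol.
Low-spin: t₂g⁶ eg⁰, orbital CFSE = -2.4Δ₀ = -274 kJ/mol; plus 2 excess pairs × P = +584 kJ/mol; total 310 kJ/mol.
Thus E(LS) − E(HS) = 356 kJ/mol.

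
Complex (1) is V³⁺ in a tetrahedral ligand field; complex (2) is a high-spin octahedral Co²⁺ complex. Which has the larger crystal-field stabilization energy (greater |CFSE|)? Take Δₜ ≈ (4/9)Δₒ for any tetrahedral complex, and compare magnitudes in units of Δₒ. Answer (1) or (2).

(1): Group 5 minus oxidation state +3 gives a d² configuration for V³⁺; Tetrahedral splitting is small, so the complex is high-spin; e² t₂⁰, CFSE = -1.2Δₜ ≈ -0.53Δₒ.
(2): Co is in group 9, so Co²⁺ is d⁷ (9 − 2 = 7); t₂g⁵ eg², CFSE = -0.8Δₒ.
So (2) has the larger |CFSE|.

(2)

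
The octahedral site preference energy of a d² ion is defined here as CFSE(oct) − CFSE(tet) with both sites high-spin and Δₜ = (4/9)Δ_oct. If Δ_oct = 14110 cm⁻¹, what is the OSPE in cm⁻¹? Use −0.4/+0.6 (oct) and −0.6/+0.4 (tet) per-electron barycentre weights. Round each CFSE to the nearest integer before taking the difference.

-3763

Octahedral high-spin t₂g² eg⁰: CFSE = -0.8 × 14110 = -11288 cm⁻¹.
In a tetrahedral site the filling is e² t₂⁰: CFSE(tet) = -1.2Δₜ = -1.2 × (4/9)(14110) = -7525 cm⁻¹.
OSPE = CFSE(oct) − CFSE(tet) = -11288 − (-7525) = -3763 cm⁻¹.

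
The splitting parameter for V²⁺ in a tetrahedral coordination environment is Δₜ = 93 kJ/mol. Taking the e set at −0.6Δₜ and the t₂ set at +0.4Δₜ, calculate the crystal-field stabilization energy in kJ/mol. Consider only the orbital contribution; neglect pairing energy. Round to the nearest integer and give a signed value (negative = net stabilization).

-74

V sits in group 5; removing 2 electrons leaves V²⁺ with 5 − 2 = 3 d electrons.
Tetrahedral fields are weak (Δₜ ≈ 4/9 Δₒ), so electrons fill high-spin.
Configuration: e² t₂¹.
The orbital stabilization is -0.8Δₜ = -0.8 × 93 = -74 kJ/mol.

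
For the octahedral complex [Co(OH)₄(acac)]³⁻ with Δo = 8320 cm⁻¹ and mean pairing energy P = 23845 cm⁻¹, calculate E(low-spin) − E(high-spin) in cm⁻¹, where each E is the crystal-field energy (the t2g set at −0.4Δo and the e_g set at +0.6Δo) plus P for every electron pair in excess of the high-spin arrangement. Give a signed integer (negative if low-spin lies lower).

Ligand charges: 4×(-1) from OH⁻ and 1×(-1) from acac⁻ sum to -5; with overall charge -3, Co is +2.
Co sits in group 9; removing 2 electrons leaves Co²⁺ with 9 − 2 = 7 d electrons.
High-spin: t2g^5 e_g^2, CFSE = -0.8Δo = -6656 cm⁻¹.
For low-spin the configuration is t2g^6 e_g^1: orbital energy -1.8 × 8320 = -14976 cm⁻¹, and 1 additional pair relative to high-spin adds 23845 cm⁻¹, giving 8869 cm⁻¹.
Thus E(LS) − E(HS) = 15525 cm⁻¹.

15525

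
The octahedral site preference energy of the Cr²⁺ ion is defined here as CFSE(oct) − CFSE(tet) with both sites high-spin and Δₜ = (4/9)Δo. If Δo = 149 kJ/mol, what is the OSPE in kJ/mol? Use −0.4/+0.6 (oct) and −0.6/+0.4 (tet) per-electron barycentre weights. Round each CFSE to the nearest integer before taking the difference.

-63

Group 6 minus oxidation state +2 gives a d⁴ configuration for Cr²⁺.
Octahedral high-spin t₂g³ eg¹: CFSE = -0.6 × 149 = -89 kJ/mol.
In a tetrahedral site the filling is e² t₂²: CFSE(tet) = -0.4Δₜ = -0.4 × (4/9)(149) = -26 kJ/mol.
Subtracting, OSPE = -89 − (-26) = -63 kJ/mol.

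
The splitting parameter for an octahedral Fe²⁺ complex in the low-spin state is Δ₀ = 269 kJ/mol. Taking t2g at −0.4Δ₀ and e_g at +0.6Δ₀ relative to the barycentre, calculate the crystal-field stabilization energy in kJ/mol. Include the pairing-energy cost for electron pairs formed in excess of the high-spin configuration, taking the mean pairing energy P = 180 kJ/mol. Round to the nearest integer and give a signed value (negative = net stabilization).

-286

Group 8 minus oxidation state +2 gives a d⁶ configuration for Fe²⁺.
Electron filling gives t2g^6 e_g^0.
CFSE(orbital) = 6×(-0.4Δ₀) + 0×(0.6Δ₀) = -2.4Δ₀; with Δ₀ = 269 kJ/mol that is -646 kJ/mol.
Relative to high-spin t2g^4 e_g^2 (1 paired), the low-spin configuration has 2 additional pairs, contributing +2 × 180 = +360 kJ/mol.
Overall CFSE = -646 + 360 = -286 kJ/mol.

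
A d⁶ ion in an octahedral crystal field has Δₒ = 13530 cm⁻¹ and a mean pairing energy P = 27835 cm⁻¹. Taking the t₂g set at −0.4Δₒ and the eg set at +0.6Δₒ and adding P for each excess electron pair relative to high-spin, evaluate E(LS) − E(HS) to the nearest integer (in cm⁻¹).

High-spin d⁶ fills as t₂g⁴ eg² with CFSE 4(−0.4) + 2(+0.6) = -0.4Δₒ = -5412 cm⁻¹.
For low-spin the configuration is t₂g⁶ eg⁰: orbital energy -2.4 × 13530 = -32472 cm⁻¹, and 2 additional pairs relative to high-spin add 55670 cm⁻¹, giving 23198 cm⁻¹.
The difference is 23198 − (-5412) = 28610 cm⁻¹, so high-spin lies lower.

28610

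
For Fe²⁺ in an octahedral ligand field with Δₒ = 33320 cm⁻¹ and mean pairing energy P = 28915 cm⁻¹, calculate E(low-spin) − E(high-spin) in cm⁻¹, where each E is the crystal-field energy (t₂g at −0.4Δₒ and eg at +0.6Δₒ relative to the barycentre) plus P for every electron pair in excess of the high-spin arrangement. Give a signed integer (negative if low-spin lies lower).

Fe²⁺: group 8, so d-count = 8 − 2 = 6.
In the high-spin limit (t₂g⁴ eg²) the orbital term is -0.4Δₒ = -13328 cm⁻¹, with no excess pairing.
Low-spin t₂g⁶ eg⁰ gives -2.4Δₒ = -79968 cm⁻¹, but forming 2 extra pairs costs 2P = 57830 cm⁻¹, so E(LS) = -79968 + 57830 = -22138 cm⁻¹.
Thus E(LS) − E(HS) = -8810 cm⁻¹.

-8810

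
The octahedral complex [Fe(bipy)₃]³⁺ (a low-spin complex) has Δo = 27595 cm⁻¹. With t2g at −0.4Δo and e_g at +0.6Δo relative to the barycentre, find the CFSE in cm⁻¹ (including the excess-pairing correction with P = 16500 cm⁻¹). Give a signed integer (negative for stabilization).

bipy is neutral, so the +3 overall charge sits on Fe: oxidation state +3.
Fe sits in group 8; removing 3 electrons leaves Fe³⁺ with 8 − 3 = 5 d electrons.
Configuration: t2g^5 e_g^0.
Orbital CFSE = 5(-0.4) + 0(0.6) = -2.0Δo = -2.0 × 27595 = -55190 cm⁻¹.
High-spin d⁵ would be t2g^3 e_g^2 with 0 pairs; low-spin has 2, so 2 excess pairs cost +2P = +33000 cm⁻¹.
Net CFSE = -55190 + 33000 = -22190 cm⁻¹.

-22190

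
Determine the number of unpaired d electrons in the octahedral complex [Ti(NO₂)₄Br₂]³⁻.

1

Ligand charges: 4×(-1) from NO₂⁻ and 2×(-1) from Br⁻ sum to -6; with overall charge -3, Ti is +3.
Group 4 minus oxidation state +3 gives a d¹ configuration for Ti³⁺.
Configuration: t₂g¹ eg⁰, giving 1 unpaired electron.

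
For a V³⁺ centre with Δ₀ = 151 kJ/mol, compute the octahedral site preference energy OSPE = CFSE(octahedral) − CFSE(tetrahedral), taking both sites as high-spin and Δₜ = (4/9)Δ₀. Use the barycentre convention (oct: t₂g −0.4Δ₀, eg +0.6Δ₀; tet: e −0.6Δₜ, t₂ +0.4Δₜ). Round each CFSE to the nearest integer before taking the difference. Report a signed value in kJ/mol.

V is in group 5, so V³⁺ is d² (5 − 3 = 2).
Octahedral (high-spin): t2g^2 e_g^0, CFSE = 2(−0.4) + 0(+0.6) = -0.8Δ₀ = -0.8 × 151 = -121 kJ/mol.
Tetrahedral e^2 t2^0 gives -1.2Δₜ = -1.2 × (4/9) × 151 = -81 kJ/mol.
OSPE = CFSE(oct) − CFSE(tet) = -121 − (-81) = -40 kJ/mol.

-40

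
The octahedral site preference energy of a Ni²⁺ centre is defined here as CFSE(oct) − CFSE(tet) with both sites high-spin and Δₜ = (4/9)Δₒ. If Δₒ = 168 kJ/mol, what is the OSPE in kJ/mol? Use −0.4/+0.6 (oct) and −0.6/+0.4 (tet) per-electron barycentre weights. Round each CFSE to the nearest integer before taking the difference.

Group 10 minus oxidation state +2 gives a d⁸ configuration for Ni²⁺.
In an octahedral site d⁸ (HS) is t2g^6 e_g^2, giving CFSE(oct) = -1.2Δₒ = -202 kJ/mol.
In a tetrahedral site the filling is e^4 t2^4: CFSE(tet) = -0.8Δₜ = -0.8 × (4/9)(168) = -60 kJ/mol.
OSPE = -202 − (-60) = -142 kJ/mol.

-142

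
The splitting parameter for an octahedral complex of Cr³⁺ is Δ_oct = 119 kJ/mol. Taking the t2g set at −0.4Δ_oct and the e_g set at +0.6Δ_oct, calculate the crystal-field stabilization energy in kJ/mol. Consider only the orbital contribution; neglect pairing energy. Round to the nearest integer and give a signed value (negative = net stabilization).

Cr sits in group 6; removing 3 electrons leaves Cr³⁺ with 6 − 3 = 3 d electrons.
The d³ electrons fill as t2g^3 e_g^0.
CFSE(orbital) = 3×(-0.4Δ_oct) + 0×(0.6Δ_oct) = -1.2Δ_oct; with Δ_oct = 119 kJ/mol that is -143 kJ/mol.

-143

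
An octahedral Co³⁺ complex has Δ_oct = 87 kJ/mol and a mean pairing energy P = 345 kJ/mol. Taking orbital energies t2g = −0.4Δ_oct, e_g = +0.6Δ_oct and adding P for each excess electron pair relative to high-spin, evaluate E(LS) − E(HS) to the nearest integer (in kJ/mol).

Group 9 minus oxidation state +3 gives a d⁶ configuration for Co³⁺.
In the high-spin limit (t2g^4 e_g^2) the orbital term is -0.4Δ_oct = -35 kJ/mol, with no excess pairing.
Low-spin: t2g^6 e_g^0, orbital CFSE = -2.4Δ_oct = -209 kJ/mol; plus 2 excess pairs × P = +690 kJ/mol; total 481 kJ/mol.
E(LS) − E(HS) = 481 − (-35) = 516 kJ/mol.

516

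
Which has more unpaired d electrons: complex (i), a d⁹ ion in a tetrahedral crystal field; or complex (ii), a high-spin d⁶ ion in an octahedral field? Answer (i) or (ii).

(ii)

(i): Tetrahedral fields are weak (Δₜ ≈ 4/9 Δₒ), so electrons fill high-spin; e⁴ t₂⁵ → 1 unpaired.
(ii): t2g^4 e_g^2 → 4 unpaired.
So (ii) has more unpaired electrons.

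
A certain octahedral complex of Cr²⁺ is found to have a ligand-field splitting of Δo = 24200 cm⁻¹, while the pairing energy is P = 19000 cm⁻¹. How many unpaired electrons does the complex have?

Cr²⁺: group 6, so d-count = 6 − 2 = 4.
With Δo > P the complex is low-spin.
That gives t2g^4 e_g^0.
Unpaired electrons: 2.

2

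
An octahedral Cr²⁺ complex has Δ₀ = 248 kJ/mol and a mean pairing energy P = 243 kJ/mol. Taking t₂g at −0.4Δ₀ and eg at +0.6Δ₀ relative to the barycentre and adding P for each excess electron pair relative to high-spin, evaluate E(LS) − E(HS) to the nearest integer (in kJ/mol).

-5

Cr is in group 6, so Cr²⁺ is d⁴ (6 − 2 = 4).
High-spin: t₂g³ eg¹, CFSE = -0.6Δ₀ = -149 kJ/mol.
For low-spin the configuration is t₂g⁴ eg⁰: orbital energy -1.6 × 248 = -397 kJ/mol, and 1 additional pair relative to high-spin adds 243 kJ/mol, giving -154 kJ/mol.
Thus E(LS) − E(HS) = -5 kJ/mol.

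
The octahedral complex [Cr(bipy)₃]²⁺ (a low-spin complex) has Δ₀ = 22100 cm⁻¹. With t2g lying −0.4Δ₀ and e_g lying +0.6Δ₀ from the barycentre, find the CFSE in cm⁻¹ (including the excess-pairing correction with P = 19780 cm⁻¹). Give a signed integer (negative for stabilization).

-15580

bipy is neutral, so the +2 overall charge sits on Cr: oxidation state +2.
Group 6 minus oxidation state +2 gives a d⁴ configuration for Cr²⁺.
The d⁴ electrons fill as t2g^4 e_g^0.
CFSE(orbital) = 4×(-0.4Δ₀) + 0×(0.6Δ₀) = -1.6Δ₀; with Δ₀ = 22100 cm⁻¹ that is -35360 cm⁻¹.
Relative to high-spin t2g^3 e_g^1 (0 paired), the low-spin configuration has 1 additional pair, contributing +1 × 19780 = +19780 cm⁻¹.
Combining: -35360 + 19780 = -15580 cm⁻¹.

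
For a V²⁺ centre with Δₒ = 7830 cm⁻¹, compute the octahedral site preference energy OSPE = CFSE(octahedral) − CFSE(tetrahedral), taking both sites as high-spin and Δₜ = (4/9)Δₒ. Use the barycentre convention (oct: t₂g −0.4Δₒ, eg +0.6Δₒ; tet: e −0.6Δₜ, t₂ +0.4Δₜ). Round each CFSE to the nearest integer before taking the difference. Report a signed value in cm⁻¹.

-6612

V is in group 5, so V²⁺ is d³ (5 − 2 = 3).
Octahedral high-spin t2g^3 e_g^0: CFSE = -1.2 × 7830 = -9396 cm⁻¹.
In a tetrahedral site the filling is e^2 t2^1: CFSE(tet) = -0.8Δₜ = -0.8 × (4/9)(7830) = -2784 cm⁻¹.
Subtracting, OSPE = -9396 − (-2784) = -6612 cm⁻¹.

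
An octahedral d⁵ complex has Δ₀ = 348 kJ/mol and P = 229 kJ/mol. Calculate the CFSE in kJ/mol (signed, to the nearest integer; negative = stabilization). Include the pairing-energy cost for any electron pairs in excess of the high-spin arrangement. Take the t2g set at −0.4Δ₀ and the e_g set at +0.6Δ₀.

Δ₀ > P, so pairing is preferred: the ground state is low-spin.
Filling d⁵ accordingly: t2g^5 e_g^0.
Orbital CFSE = -2.0Δ₀ = -2.0 × 348 = -696 kJ/mol.
Excess pairs vs high-spin: 2 − 0 = 2; pairing cost = +458 kJ/mol.
Net CFSE = -696 + 458 = -238 kJ/mol.

-238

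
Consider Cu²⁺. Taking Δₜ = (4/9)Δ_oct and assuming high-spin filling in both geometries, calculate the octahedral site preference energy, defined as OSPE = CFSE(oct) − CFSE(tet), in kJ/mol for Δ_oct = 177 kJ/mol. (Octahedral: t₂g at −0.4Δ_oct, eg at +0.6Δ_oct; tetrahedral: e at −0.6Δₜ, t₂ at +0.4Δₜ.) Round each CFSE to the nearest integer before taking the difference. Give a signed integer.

Group 11 minus oxidation state +2 gives a d⁹ configuration for Cu²⁺.
Octahedral (high-spin): t₂g⁶ eg³, CFSE = 6(−0.4) + 3(+0.6) = -0.6Δ_oct = -0.6 × 177 = -106 kJ/mol.
In a tetrahedral site the filling is e⁴ t₂⁵: CFSE(tet) = -0.4Δₜ = -0.4 × (4/9)(177) = -31 kJ/mol.
Subtracting, OSPE = -106 − (-31) = -75 kJ/mol.

-75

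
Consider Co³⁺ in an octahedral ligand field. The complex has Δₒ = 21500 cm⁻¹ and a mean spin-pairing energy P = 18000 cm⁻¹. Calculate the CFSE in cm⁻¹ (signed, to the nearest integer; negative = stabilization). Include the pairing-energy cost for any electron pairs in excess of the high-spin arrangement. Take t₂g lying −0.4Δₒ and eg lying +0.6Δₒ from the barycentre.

Co³⁺: group 9, so d-count = 9 − 3 = 6.
Here Δₒ > P (21500 > 18000), so the low-spin state is favoured.
Configuration: t₂g⁶ eg⁰.
Orbital CFSE = -2.4Δₒ = -2.4 × 21500 = -51600 cm⁻¹.
Excess pairs vs high-spin: 3 − 1 = 2; pairing cost = +36000 cm⁻¹.
Net CFSE = -51600 + 36000 = -15600 cm⁻¹.

-15600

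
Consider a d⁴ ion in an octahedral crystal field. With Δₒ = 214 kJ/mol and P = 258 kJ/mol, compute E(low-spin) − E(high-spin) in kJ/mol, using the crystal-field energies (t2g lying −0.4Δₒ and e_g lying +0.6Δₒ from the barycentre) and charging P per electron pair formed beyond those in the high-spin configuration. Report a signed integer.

44

High-spin d⁴ fills as t2g^3 e_g^1 with CFSE 3(−0.4) + 1(+0.6) = -0.6Δₒ = -128 kJ/mol.
Low-spin t2g^4 e_g^0 gives -1.6Δₒ = -342 kJ/mol, but forming 1 extra pair costs 1P = 258 kJ/mol, so E(LS) = -342 + 258 = -84 kJ/mol.
The difference is -84 − (-128) = 44 kJ/mol, so high-spin lies lower.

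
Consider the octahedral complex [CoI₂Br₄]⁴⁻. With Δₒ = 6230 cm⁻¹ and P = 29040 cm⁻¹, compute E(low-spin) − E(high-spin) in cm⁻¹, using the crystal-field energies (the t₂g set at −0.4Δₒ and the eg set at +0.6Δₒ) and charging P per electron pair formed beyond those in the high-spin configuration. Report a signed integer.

22810

Ligand charges: 2×(-1) from I⁻ and 4×(-1) from Br⁻ sum to -6; with overall charge -4, Co is +2.
Co²⁺: group 9, so d-count = 9 − 2 = 7.
High-spin: t₂g⁵ eg², CFSE = -0.8Δₒ = -4984 cm⁻¹.
Low-spin t₂g⁶ eg¹ gives -1.8Δₒ = -11214 cm⁻¹, but forming 1 extra pair costs 1P = 29040 cm⁻¹, so E(LS) = -11214 + 29040 = 17826 cm⁻¹.
Thus E(LS) − E(HS) = 22810 cm⁻¹.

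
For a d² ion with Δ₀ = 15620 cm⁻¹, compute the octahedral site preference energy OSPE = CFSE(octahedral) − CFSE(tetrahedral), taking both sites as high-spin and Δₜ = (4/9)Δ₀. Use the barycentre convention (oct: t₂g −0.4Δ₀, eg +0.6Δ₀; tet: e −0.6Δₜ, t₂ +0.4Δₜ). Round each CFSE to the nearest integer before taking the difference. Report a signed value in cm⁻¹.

In an octahedral site d² (HS) is t₂g² eg⁰, giving CFSE(oct) = -0.8Δ₀ = -12496 cm⁻¹.
Tetrahedral: e² t₂⁰, CFSE = 2(−0.6) + 0(+0.4) = -1.2Δₜ = -1.2 × (4/9) × 15620 = -8331 cm⁻¹.
OSPE = CFSE(oct) − CFSE(tet) = -12496 − (-8331) = -4165 cm⁻¹.

-4165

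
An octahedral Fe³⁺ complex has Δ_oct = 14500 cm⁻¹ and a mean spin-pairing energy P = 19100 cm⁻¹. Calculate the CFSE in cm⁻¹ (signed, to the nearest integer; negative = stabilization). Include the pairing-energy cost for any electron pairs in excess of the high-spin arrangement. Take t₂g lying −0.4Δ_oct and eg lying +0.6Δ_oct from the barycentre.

0

Fe sits in group 8; removing 3 electrons leaves Fe³⁺ with 8 − 3 = 5 d electrons.
With Δ_oct < P the complex is high-spin.
Filling d⁵ accordingly: t₂g³ eg².
Orbital CFSE = 0.0Δ_oct = 0.0 × 14500 = 0 cm⁻¹.
High-spin has no excess pairs, so no pairing correction applies.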